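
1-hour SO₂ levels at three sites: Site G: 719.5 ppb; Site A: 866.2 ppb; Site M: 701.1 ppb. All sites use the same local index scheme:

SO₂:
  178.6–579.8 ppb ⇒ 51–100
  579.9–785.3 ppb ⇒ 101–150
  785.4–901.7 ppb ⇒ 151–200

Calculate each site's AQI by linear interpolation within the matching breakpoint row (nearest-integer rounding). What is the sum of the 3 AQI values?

449

Site G 719.5: bracket 579.9–785.3 → index 101–150; slope 49/205.4, offset 139.6.
AQI = 101 + 49/205.4·139.6 ≈ 134.30 ⇒ 134.
Site A 866.2: bracket 785.4–901.7 → index 151–200; slope 49/116.3, offset 80.8.
AQI = 151 + 49/116.3·80.8 ≈ 185.04 ⇒ 185.
Site M 701.1: bracket 579.9–785.3 → index 101–150; slope 49/205.4, offset 121.2.
AQI = 101 + 49/205.4·121.2 ≈ 129.91 ⇒ 130.
AQIs: Site G=134, Site A=185, Site M=130. Sum = 134 + 185 + 130 = 449.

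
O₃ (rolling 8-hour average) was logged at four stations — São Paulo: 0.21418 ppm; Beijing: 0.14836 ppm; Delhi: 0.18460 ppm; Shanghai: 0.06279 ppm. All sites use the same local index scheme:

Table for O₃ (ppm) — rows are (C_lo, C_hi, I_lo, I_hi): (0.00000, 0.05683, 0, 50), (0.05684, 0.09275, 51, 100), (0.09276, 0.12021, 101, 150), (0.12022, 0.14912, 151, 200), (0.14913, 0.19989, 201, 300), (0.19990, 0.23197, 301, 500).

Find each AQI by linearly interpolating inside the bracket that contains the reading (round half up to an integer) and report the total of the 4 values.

São Paulo 0.21418: bracket 0.19990–0.23197 → index 301–500; slope 199/0.03207, offset 0.01428.
AQI = 301 + 199/0.03207·0.01428 ≈ 389.61 ⇒ 390.
Beijing 0.14836: bracket 0.12022–0.14912 → index 151–200; slope 49/0.02890, offset 0.02814.
AQI = 151 + 49/0.02890·0.02814 ≈ 198.71 ⇒ 199.
Delhi: 0.18460 ∈ [0.14913, 0.19989] ↔ index [201, 300].
201 + (0.18460−0.14913)·(300−201)/(0.19989−0.14913) = 201 + 0.03547·99/0.05076 ≈ 270.18, so AQI = 270.
Shanghai: 0.06279 lies in 0.05684–0.09275, so I_lo=51, I_hi=100, C_lo=0.05684, C_hi=0.09275.
(100−51)/(0.09275−0.05684) × (0.06279−0.05684) + 51 = 49/0.03591 × 0.00595 + 51 ≈ 59.12 → 59.
AQIs: São Paulo=390, Beijing=199, Delhi=270, Shanghai=59. Sum = 390 + 199 + 270 + 59 = 918.

918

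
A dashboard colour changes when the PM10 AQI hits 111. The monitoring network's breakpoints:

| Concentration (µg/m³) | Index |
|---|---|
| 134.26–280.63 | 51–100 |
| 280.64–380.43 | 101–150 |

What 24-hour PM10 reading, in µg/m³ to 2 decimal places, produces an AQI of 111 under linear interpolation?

AQI 111 lies in the 101–150 band, which corresponds to 280.64–380.43 µg/m³.
C = 280.64 + (111−101)×(380.43−280.64)/(150−101) = 280.64 + 10×99.79/49 ≈ 301.0053 µg/m³ → 301.01 µg/m³ to 2 dp.

301.01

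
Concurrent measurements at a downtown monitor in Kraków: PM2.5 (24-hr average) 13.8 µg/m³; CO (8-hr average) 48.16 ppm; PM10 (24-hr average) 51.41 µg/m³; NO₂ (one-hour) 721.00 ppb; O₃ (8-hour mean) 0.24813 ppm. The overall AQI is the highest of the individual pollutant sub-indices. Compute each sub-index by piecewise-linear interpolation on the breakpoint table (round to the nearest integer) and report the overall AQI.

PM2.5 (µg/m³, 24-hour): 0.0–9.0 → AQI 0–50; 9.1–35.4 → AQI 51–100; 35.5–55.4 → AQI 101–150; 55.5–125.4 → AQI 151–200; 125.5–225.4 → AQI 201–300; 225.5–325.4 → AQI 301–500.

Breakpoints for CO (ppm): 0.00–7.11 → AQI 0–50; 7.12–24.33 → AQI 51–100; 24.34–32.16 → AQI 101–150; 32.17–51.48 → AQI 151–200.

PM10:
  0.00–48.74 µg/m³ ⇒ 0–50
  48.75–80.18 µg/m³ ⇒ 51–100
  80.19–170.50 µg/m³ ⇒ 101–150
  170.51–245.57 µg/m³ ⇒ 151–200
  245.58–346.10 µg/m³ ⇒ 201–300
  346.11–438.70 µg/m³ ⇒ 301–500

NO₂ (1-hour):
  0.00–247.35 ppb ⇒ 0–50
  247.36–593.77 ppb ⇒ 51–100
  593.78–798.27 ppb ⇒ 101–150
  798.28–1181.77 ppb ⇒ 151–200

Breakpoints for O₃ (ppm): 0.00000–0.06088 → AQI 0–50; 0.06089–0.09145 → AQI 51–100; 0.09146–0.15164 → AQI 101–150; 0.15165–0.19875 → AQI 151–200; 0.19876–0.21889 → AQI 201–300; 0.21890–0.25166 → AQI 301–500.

479

PM2.5: 13.8 ∈ [9.1, 35.4] ↔ index [51, 100].
51 + (13.8−9.1)·(100−51)/(35.4−9.1) = 51 + 4.7·49/26.3 ≈ 59.76, so AQI = 60.
CO 48.16: bracket 32.17–51.48 → index 151–200; slope 49/19.31, offset 15.99.
AQI = 151 + 49/19.31·15.99 ≈ 191.58 ⇒ 192.
PM10: 51.41 ∈ [48.75, 80.18] ↔ index [51, 100].
51 + (51.41−48.75)·(100−51)/(80.18−48.75) = 51 + 2.66·49/31.43 ≈ 55.15, so AQI = 55.
NO₂: 721.00 lies in 593.78–798.27, so I_lo=101, I_hi=150, C_lo=593.78, C_hi=798.27.
(150−101)/(798.27−593.78) × (721.00−593.78) + 101 = 49/204.49 × 127.22 + 101 ≈ 131.48 → 131.
O₃ 0.24813: bracket 0.21890–0.25166 → index 301–500; slope 199/0.03276, offset 0.02923.
AQI = 301 + 199/0.03276·0.02923 ≈ 478.56 ⇒ 479.
Sub-indices: PM2.5→60, CO→192, PM10→55, NO₂→131, O₃→479. Overall AQI = max = 479; dominant pollutant is O₃.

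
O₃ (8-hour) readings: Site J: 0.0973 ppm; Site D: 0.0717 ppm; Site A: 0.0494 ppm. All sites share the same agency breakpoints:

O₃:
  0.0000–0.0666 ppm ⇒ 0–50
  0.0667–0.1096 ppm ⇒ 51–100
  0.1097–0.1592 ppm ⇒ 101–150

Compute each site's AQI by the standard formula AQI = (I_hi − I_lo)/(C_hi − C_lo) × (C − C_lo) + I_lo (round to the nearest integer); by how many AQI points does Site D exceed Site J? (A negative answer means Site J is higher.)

-29

Site J 0.0973: bracket 0.0667–0.1096 → index 51–100; slope 49/0.0429, offset 0.0306.
AQI = 51 + 49/0.0429·0.0306 ≈ 85.95 ⇒ 86.
Site D: row 0.0667–0.1096 (AQI 51–100). (100−51)·(0.0717−0.0667)/(0.1096−0.0667) + 51 = 49·0.0050/0.0429 + 51 ≈ 56.71 → 57.
Site A: 0.0494 lies in 0.0000–0.0666, so I_lo=0, I_hi=50, C_lo=0.0000, C_hi=0.0666.
(50−0)/(0.0666−0.0000) × (0.0494−0.0000) + 0 = 50/0.0666 × 0.0494 + 0 ≈ 37.09 → 37.
AQIs: Site J=86, Site D=57, Site A=37. Site D (57) − Site J (86) = -29.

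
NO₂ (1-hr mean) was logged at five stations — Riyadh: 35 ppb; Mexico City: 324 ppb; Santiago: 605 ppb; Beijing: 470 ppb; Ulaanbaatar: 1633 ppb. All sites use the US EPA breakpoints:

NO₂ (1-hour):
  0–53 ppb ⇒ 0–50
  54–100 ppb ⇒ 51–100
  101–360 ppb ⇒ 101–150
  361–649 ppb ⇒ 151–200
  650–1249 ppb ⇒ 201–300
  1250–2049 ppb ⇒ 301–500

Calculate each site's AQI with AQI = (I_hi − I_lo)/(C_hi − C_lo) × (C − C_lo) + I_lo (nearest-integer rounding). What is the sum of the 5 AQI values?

Riyadh: 35 lies in 0–53, so I_lo=0, I_hi=50, C_lo=0, C_hi=53.
(50−0)/(53−0) × (35−0) + 0 = 50/53 × 35 + 0 ≈ 33.02 → 33.
Mexico City: row 101–360 (AQI 101–150). (150−101)·(324−101)/(360−101) + 101 = 49·223/259 + 101 ≈ 143.19 → 143.
Santiago: 605 ∈ [361, 649] ↔ index [151, 200].
151 + (605−361)·(200−151)/(649−361) = 151 + 244·49/288 ≈ 192.51, so AQI = 193.
Beijing: 470 ∈ [361, 649] ↔ index [151, 200].
151 + (470−361)·(200−151)/(649−361) = 151 + 109·49/288 ≈ 169.55, so AQI = 170.
Ulaanbaatar: row 1250–2049 (AQI 301–500). (500−301)·(1633−1250)/(2049−1250) + 301 = 199·383/799 + 301 ≈ 396.39 → 396.
AQIs: Riyadh=33, Mexico City=143, Santiago=193, Beijing=170, Ulaanbaatar=396. Sum = 33 + 143 + 193 + 170 + 396 = 935.

935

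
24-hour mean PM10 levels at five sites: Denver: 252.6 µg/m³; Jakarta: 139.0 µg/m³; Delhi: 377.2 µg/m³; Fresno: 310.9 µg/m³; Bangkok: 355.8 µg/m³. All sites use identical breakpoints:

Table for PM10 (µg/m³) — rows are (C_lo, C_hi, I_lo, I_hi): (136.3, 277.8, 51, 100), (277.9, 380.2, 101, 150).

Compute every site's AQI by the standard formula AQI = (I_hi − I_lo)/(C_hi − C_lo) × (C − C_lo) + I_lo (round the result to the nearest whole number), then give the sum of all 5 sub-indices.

547

Denver: 252.6 ∈ [136.3, 277.8] ↔ index [51, 100].
51 + (252.6−136.3)·(100−51)/(277.8−136.3) = 51 + 116.3·49/141.5 ≈ 91.27, so AQI = 91.
Jakarta: 139.0 ∈ [136.3, 277.8] ↔ index [51, 100].
51 + (139.0−136.3)·(100−51)/(277.8−136.3) = 51 + 2.7·49/141.5 ≈ 51.93, so AQI = 52.
Delhi: 377.2 ∈ [277.9, 380.2] ↔ index [101, 150].
101 + (377.2−277.9)·(150−101)/(380.2−277.9) = 101 + 99.3·49/102.3 ≈ 148.56, so AQI = 149.
Fresno: row 277.9–380.2 (AQI 101–150). (150−101)·(310.9−277.9)/(380.2−277.9) + 101 = 49·33.0/102.3 + 101 ≈ 116.81 → 117.
Bangkok: 355.8 lies in 277.9–380.2, so I_lo=101, I_hi=150, C_lo=277.9, C_hi=380.2.
(150−101)/(380.2−277.9) × (355.8−277.9) + 101 = 49/102.3 × 77.9 + 101 ≈ 138.31 → 138.
AQIs: Denver=91, Jakarta=52, Delhi=149, Fresno=117, Bangkok=138. Sum = 91 + 52 + 149 + 117 + 138 = 547.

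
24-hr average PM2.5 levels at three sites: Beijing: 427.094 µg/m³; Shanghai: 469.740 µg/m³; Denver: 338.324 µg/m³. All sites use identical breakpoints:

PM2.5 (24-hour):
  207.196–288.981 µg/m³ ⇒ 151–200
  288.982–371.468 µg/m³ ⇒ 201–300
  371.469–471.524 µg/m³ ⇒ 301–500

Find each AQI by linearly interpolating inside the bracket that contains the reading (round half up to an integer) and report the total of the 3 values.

1168

Beijing: 427.094 ∈ [371.469, 471.524] ↔ index [301, 500].
301 + (427.094−371.469)·(500−301)/(471.524−371.469) = 301 + 55.625·199/100.055 ≈ 411.63, so AQI = 412.
Shanghai: row 371.469–471.524 (AQI 301–500). (500−301)·(469.740−371.469)/(471.524−371.469) + 301 = 199·98.271/100.055 + 301 ≈ 496.45 → 496.
Denver 338.324: bracket 288.982–371.468 → index 201–300; slope 99/82.486, offset 49.342.
AQI = 201 + 99/82.486·49.342 ≈ 260.22 ⇒ 260.
AQIs: Beijing=412, Shanghai=496, Denver=260. Sum = 412 + 496 + 260 = 1168.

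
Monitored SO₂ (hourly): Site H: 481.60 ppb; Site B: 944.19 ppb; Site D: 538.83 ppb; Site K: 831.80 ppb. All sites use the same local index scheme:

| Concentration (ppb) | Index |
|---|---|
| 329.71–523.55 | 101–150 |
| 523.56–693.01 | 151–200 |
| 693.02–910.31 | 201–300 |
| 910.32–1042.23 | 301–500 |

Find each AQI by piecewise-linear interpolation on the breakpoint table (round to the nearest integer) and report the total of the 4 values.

910

Site H: row 329.71–523.55 (AQI 101–150). (150−101)·(481.60−329.71)/(523.55−329.71) + 101 = 49·151.89/193.84 + 101 ≈ 139.40 → 139.
Site B: 944.19 lies in 910.32–1042.23, so I_lo=301, I_hi=500, C_lo=910.32, C_hi=1042.23.
(500−301)/(1042.23−910.32) × (944.19−910.32) + 301 = 199/131.91 × 33.87 + 301 ≈ 352.10 → 352.
Site D 538.83: bracket 523.56–693.01 → index 151–200; slope 49/169.45, offset 15.27.
AQI = 151 + 49/169.45·15.27 ≈ 155.42 ⇒ 155.
Site K: 831.80 lies in 693.02–910.31, so I_lo=201, I_hi=300, C_lo=693.02, C_hi=910.31.
(300−201)/(910.31−693.02) × (831.80−693.02) + 201 = 99/217.29 × 138.78 + 201 ≈ 264.23 → 264.
AQIs: Site H=139, Site B=352, Site D=155, Site K=264. Sum = 139 + 352 + 155 + 264 = 910.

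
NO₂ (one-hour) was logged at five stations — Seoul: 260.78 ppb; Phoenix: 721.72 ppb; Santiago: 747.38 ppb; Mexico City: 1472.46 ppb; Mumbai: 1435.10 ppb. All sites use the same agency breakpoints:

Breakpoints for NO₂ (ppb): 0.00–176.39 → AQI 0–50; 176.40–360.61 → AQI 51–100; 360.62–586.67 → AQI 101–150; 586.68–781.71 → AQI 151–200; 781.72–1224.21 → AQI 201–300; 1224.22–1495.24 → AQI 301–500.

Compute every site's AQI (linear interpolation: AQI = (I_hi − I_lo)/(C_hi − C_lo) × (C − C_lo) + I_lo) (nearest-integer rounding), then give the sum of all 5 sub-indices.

Seoul: row 176.40–360.61 (AQI 51–100). (100−51)·(260.78−176.40)/(360.61−176.40) + 51 = 49·84.38/184.21 + 51 ≈ 73.45 → 73.
Phoenix: row 586.68–781.71 (AQI 151–200). (200−151)·(721.72−586.68)/(781.71−586.68) + 151 = 49·135.04/195.03 + 151 ≈ 184.93 → 185.
Santiago 747.38: bracket 586.68–781.71 → index 151–200; slope 49/195.03, offset 160.70.
AQI = 151 + 49/195.03·160.70 ≈ 191.37 ⇒ 191.
Mexico City 1472.46: bracket 1224.22–1495.24 → index 301–500; slope 199/271.02, offset 248.24.
AQI = 301 + 199/271.02·248.24 ≈ 483.27 ⇒ 483.
Mumbai: row 1224.22–1495.24 (AQI 301–500). (500−301)·(1435.10−1224.22)/(1495.24−1224.22) + 301 = 199·210.88/271.02 + 301 ≈ 455.84 → 456.
AQIs: Seoul=73, Phoenix=185, Santiago=191, Mexico City=483, Mumbai=456. Sum = 73 + 185 + 191 + 483 + 456 = 1388.

1388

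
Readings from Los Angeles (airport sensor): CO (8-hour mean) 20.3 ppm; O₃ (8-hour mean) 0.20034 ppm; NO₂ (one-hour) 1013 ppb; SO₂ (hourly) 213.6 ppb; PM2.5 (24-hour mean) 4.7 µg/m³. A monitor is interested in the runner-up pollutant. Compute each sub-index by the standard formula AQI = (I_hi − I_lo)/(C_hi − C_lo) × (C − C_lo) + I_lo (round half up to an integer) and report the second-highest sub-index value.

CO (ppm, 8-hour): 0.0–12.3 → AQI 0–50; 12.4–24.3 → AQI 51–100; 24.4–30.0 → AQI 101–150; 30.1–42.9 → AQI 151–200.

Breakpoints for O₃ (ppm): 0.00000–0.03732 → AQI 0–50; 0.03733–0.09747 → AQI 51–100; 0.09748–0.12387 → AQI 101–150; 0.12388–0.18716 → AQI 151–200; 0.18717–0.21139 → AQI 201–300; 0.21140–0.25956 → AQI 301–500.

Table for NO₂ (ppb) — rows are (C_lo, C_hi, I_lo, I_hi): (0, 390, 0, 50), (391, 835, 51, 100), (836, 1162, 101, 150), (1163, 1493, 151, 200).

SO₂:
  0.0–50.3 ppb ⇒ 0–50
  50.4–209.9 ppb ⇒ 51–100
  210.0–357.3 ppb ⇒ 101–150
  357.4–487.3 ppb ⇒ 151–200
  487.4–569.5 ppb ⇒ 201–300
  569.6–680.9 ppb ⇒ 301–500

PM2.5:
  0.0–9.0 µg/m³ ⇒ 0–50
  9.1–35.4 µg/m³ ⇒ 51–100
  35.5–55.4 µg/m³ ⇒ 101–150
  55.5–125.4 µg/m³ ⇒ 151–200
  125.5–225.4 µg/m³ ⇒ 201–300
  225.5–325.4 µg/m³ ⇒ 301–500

CO: row 12.4–24.3 (AQI 51–100). (100−51)·(20.3−12.4)/(24.3−12.4) + 51 = 49·7.9/11.9 + 51 ≈ 83.53 → 84.
O₃: row 0.18717–0.21139 (AQI 201–300). (300−201)·(0.20034−0.18717)/(0.21139−0.18717) + 201 = 99·0.01317/0.02422 + 201 ≈ 254.83 → 255.
NO₂: 1013 lies in 836–1162, so I_lo=101, I_hi=150, C_lo=836, C_hi=1162.
(150−101)/(1162−836) × (1013−836) + 101 = 49/326 × 177 + 101 ≈ 127.60 → 128.
SO₂: 213.6 ∈ [210.0, 357.3] ↔ index [101, 150].
101 + (213.6−210.0)·(150−101)/(357.3−210.0) = 101 + 3.6·49/147.3 ≈ 102.20, so AQI = 102.
PM2.5: 4.7 lies in 0.0–9.0, so I_lo=0, I_hi=50, C_lo=0.0, C_hi=9.0.
(50−0)/(9.0−0.0) × (4.7−0.0) + 0 = 50/9.0 × 4.7 + 0 ≈ 26.11 → 26.
Sub-indices: CO→84, O₃→255, NO₂→128, SO₂→102, PM2.5→26. Ranked high→low: 255, 128, 102, 84, 26. Second-highest sub-index = 128.

128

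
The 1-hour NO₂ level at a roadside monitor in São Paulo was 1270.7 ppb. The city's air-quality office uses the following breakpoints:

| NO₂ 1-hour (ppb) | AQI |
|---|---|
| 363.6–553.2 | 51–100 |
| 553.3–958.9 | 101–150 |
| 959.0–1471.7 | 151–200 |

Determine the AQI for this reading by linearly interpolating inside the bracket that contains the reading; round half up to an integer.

NO₂: 1270.7 ∈ [959.0, 1471.7] ↔ index [151, 200].
151 + (1270.7−959.0)·(200−151)/(1471.7−959.0) = 151 + 311.7·49/512.7 ≈ 180.79, so AQI = 181.

181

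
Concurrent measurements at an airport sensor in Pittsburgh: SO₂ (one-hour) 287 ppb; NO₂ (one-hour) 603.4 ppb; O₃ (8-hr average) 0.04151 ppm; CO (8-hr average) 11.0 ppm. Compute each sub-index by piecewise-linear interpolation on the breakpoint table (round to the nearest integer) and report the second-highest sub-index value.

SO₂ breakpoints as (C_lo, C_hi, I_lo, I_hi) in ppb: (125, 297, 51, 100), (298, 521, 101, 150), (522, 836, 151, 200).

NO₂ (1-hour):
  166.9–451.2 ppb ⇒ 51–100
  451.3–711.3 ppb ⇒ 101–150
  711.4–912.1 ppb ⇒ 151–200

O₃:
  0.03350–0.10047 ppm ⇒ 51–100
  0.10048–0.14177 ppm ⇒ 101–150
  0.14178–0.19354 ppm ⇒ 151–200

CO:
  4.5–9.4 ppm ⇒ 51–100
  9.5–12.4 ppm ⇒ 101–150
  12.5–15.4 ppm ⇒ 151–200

126

SO₂ 287: bracket 125–297 → index 51–100; slope 49/172, offset 162.
AQI = 51 + 49/172·162 ≈ 97.15 ⇒ 97.
NO₂ 603.4: bracket 451.3–711.3 → index 101–150; slope 49/260.0, offset 152.1.
AQI = 101 + 49/260.0·152.1 ≈ 129.67 ⇒ 130.
O₃: 0.04151 lies in 0.03350–0.10047, so I_lo=51, I_hi=100, C_lo=0.03350, C_hi=0.10047.
(100−51)/(0.10047−0.03350) × (0.04151−0.03350) + 51 = 49/0.06697 × 0.00801 + 51 ≈ 56.86 → 57.
CO 11.0: bracket 9.5–12.4 → index 101–150; slope 49/2.9, offset 1.5.
AQI = 101 + 49/2.9·1.5 ≈ 126.34 ⇒ 126.
Sub-indices: SO₂→97, NO₂→130, O₃→57, CO→126. Ranked high→low: 130, 126, 97, 57. Second-highest sub-index = 126.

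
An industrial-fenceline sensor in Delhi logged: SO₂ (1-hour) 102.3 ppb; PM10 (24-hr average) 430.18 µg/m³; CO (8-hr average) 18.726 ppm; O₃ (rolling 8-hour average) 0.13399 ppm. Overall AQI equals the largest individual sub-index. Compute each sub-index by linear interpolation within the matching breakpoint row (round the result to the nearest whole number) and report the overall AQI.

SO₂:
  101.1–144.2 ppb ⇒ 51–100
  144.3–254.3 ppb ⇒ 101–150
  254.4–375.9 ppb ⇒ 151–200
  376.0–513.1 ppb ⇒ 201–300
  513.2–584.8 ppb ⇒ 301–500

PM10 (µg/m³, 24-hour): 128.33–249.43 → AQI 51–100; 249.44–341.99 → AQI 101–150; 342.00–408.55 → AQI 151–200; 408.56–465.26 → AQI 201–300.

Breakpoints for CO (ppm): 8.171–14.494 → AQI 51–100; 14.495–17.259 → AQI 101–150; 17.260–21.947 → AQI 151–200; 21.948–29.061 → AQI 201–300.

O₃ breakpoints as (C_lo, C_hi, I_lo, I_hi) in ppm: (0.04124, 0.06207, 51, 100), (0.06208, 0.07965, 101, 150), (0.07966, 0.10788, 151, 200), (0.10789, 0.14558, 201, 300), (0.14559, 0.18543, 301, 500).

270

SO₂: 102.3 lies in 101.1–144.2, so I_lo=51, I_hi=100, C_lo=101.1, C_hi=144.2.
(100−51)/(144.2−101.1) × (102.3−101.1) + 51 = 49/43.1 × 1.2 + 51 ≈ 52.36 → 52.
PM10: row 408.56–465.26 (AQI 201–300). (300−201)·(430.18−408.56)/(465.26−408.56) + 201 = 99·21.62/56.70 + 201 ≈ 238.75 → 239.
CO: row 17.260–21.947 (AQI 151–200). (200−151)·(18.726−17.260)/(21.947−17.260) + 151 = 49·1.466/4.687 + 151 ≈ 166.33 → 166.
O₃: row 0.10789–0.14558 (AQI 201–300). (300−201)·(0.13399−0.10789)/(0.14558−0.10789) + 201 = 99·0.02610/0.03769 + 201 ≈ 269.56 → 270.
Sub-indices: SO₂→52, PM10→239, CO→166, O₃→270. Overall AQI = max = 270; dominant pollutant is O₃.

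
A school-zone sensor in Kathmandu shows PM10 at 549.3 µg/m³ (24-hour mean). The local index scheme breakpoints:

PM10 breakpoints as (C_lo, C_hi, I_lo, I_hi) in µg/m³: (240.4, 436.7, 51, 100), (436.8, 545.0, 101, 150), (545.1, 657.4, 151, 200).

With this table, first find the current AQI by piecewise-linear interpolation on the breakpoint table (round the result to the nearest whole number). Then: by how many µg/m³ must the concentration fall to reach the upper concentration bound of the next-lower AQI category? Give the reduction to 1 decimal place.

PM10: row 545.1–657.4 (AQI 151–200). (200−151)·(549.3−545.1)/(657.4−545.1) + 151 = 49·4.2/112.3 + 151 ≈ 152.83 → 153.
Current AQI 153 is in the Unhealthy range (151–200). The next-lower category tops out at AQI 150, whose upper concentration bound is 545.0 µg/m³.
Reduction needed = 549.3 − 545.0 = 4.3 µg/m³.

4.3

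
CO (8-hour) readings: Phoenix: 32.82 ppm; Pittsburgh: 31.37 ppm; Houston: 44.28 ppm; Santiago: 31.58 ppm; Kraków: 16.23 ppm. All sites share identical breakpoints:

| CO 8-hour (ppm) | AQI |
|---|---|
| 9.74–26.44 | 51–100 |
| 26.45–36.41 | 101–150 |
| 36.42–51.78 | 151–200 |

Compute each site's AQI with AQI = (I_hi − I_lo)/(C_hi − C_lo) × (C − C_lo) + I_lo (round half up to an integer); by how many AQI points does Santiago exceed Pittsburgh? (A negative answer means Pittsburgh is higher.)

1

Phoenix: row 26.45–36.41 (AQI 101–150). (150−101)·(32.82−26.45)/(36.41−26.45) + 101 = 49·6.37/9.96 + 101 ≈ 132.34 → 132.
Pittsburgh: row 26.45–36.41 (AQI 101–150). (150−101)·(31.37−26.45)/(36.41−26.45) + 101 = 49·4.92/9.96 + 101 ≈ 125.20 → 125.
Houston: 44.28 ∈ [36.42, 51.78] ↔ index [151, 200].
151 + (44.28−36.42)·(200−151)/(51.78−36.42) = 151 + 7.86·49/15.36 ≈ 176.07, so AQI = 176.
Santiago: 31.58 ∈ [26.45, 36.41] ↔ index [101, 150].
101 + (31.58−26.45)·(150−101)/(36.41−26.45) = 101 + 5.13·49/9.96 ≈ 126.24, so AQI = 126.
Kraków 16.23: bracket 9.74–26.44 → index 51–100; slope 49/16.70, offset 6.49.
AQI = 51 + 49/16.70·6.49 ≈ 70.04 ⇒ 70.
AQIs: Phoenix=132, Pittsburgh=125, Houston=176, Santiago=126, Kraków=70. Santiago (126) − Pittsburgh (125) = 1.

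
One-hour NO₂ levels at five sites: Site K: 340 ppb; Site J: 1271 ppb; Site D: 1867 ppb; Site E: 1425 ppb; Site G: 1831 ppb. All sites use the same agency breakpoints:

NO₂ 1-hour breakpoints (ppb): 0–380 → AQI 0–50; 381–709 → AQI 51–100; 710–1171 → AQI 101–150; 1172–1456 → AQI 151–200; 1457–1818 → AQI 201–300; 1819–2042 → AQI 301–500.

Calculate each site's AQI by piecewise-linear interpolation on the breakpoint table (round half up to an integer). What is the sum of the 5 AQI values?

Site K 340: bracket 0–380 → index 0–50; slope 50/380, offset 340.
AQI = 0 + 50/380·340 ≈ 44.74 ⇒ 45.
Site J: 1271 lies in 1172–1456, so I_lo=151, I_hi=200, C_lo=1172, C_hi=1456.
(200−151)/(1456−1172) × (1271−1172) + 151 = 49/284 × 99 + 151 ≈ 168.08 → 168.
Site D: 1867 lies in 1819–2042, so I_lo=301, I_hi=500, C_lo=1819, C_hi=2042.
(500−301)/(2042−1819) × (1867−1819) + 301 = 199/223 × 48 + 301 ≈ 343.83 → 344.
Site E: 1425 ∈ [1172, 1456] ↔ index [151, 200].
151 + (1425−1172)·(200−151)/(1456−1172) = 151 + 253·49/284 ≈ 194.65, so AQI = 195.
Site G 1831: bracket 1819–2042 → index 301–500; slope 199/223, offset 12.
AQI = 301 + 199/223·12 ≈ 311.71 ⇒ 312.
AQIs: Site K=45, Site J=168, Site D=344, Site E=195, Site G=312. Sum = 45 + 168 + 344 + 195 + 312 = 1064.

1064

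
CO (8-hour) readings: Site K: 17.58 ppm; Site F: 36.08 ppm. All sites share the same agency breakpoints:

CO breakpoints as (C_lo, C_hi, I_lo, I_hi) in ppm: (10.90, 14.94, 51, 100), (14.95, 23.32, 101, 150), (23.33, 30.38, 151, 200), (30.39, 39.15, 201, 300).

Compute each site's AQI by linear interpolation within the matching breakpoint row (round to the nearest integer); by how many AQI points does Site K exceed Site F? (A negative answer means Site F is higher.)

-149

Site K 17.58: bracket 14.95–23.32 → index 101–150; slope 49/8.37, offset 2.63.
AQI = 101 + 49/8.37·2.63 ≈ 116.40 ⇒ 116.
Site F: row 30.39–39.15 (AQI 201–300). (300−201)·(36.08−30.39)/(39.15−30.39) + 201 = 99·5.69/8.76 + 201 ≈ 265.30 → 265.
AQIs: Site K=116, Site F=265. Site K (116) − Site F (265) = -149.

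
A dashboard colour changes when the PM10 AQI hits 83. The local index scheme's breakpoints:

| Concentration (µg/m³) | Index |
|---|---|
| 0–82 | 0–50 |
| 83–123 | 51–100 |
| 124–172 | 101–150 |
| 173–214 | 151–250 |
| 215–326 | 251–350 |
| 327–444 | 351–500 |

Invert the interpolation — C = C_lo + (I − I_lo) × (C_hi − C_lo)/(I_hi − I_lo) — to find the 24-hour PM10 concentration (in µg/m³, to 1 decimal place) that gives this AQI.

109.1

AQI 83 lies in the 51–100 band, which corresponds to 83–123 µg/m³.
C = 83 + (83−51)×(123−83)/(100−51) = 83 + 32×40/49 ≈ 109.122 µg/m³ → 109.1 µg/m³ to 1 dp.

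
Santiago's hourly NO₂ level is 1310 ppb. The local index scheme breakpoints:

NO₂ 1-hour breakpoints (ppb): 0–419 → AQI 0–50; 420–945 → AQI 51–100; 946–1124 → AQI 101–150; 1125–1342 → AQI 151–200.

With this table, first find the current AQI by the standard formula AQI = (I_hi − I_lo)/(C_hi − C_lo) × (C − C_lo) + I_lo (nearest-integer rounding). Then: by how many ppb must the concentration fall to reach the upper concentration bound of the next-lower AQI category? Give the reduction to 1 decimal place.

NO₂: 1310 ∈ [1125, 1342] ↔ index [151, 200].
151 + (1310−1125)·(200−151)/(1342−1125) = 151 + 185·49/217 ≈ 192.77, so AQI = 193.
Current AQI 193 is in the Unhealthy range (151–200). The next-lower category tops out at AQI 150, whose upper concentration bound is 1124 ppb.
Reduction needed = 1310 − 1124 = 186.0 ppb.

186.0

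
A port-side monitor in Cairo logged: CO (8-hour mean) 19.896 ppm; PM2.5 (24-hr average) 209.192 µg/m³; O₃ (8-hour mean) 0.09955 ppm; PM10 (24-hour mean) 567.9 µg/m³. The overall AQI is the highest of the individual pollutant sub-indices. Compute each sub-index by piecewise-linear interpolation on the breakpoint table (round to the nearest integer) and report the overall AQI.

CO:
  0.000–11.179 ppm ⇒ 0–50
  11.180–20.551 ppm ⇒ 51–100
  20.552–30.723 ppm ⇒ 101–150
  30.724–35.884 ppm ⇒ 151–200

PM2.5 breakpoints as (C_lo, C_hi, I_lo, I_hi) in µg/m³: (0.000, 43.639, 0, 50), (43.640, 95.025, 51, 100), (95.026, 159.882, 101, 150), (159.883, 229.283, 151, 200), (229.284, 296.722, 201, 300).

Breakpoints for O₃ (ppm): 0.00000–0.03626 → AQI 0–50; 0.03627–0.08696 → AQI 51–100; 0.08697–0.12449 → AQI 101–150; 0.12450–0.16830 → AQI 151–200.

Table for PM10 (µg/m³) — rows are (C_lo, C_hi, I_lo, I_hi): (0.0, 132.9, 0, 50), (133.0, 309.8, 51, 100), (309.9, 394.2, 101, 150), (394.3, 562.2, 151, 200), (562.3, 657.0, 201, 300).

207

CO: 19.896 lies in 11.180–20.551, so I_lo=51, I_hi=100, C_lo=11.180, C_hi=20.551.
(100−51)/(20.551−11.180) × (19.896−11.180) + 51 = 49/9.371 × 8.716 + 51 ≈ 96.58 → 97.
PM2.5: 209.192 lies in 159.883–229.283, so I_lo=151, I_hi=200, C_lo=159.883, C_hi=229.283.
(200−151)/(229.283−159.883) × (209.192−159.883) + 151 = 49/69.400 × 49.309 + 151 ≈ 185.81 → 186.
O₃: row 0.08697–0.12449 (AQI 101–150). (150−101)·(0.09955−0.08697)/(0.12449−0.08697) + 101 = 49·0.01258/0.03752 + 101 ≈ 117.43 → 117.
PM10: 567.9 lies in 562.3–657.0, so I_lo=201, I_hi=300, C_lo=562.3, C_hi=657.0.
(300−201)/(657.0−562.3) × (567.9−562.3) + 201 = 99/94.7 × 5.6 + 201 ≈ 206.85 → 207.
Sub-indices: CO→97, PM2.5→186, O₃→117, PM10→207. Overall AQI = max = 207; dominant pollutant is PM10.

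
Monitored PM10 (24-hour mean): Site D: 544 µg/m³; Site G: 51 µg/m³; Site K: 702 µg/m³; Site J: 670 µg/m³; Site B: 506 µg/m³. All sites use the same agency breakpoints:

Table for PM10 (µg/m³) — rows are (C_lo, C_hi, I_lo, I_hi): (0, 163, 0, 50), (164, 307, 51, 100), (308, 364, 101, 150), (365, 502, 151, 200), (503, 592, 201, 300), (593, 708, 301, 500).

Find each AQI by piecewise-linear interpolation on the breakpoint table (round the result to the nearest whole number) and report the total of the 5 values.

Site D: 544 lies in 503–592, so I_lo=201, I_hi=300, C_lo=503, C_hi=592.
(300−201)/(592−503) × (544−503) + 201 = 99/89 × 41 + 201 ≈ 246.61 → 247.
Site G: 51 lies in 0–163, so I_lo=0, I_hi=50, C_lo=0, C_hi=163.
(50−0)/(163−0) × (51−0) + 0 = 50/163 × 51 + 0 ≈ 15.64 → 16.
Site K 702: bracket 593–708 → index 301–500; slope 199/115, offset 109.
AQI = 301 + 199/115·109 ≈ 489.62 ⇒ 490.
Site J: 670 ∈ [593, 708] ↔ index [301, 500].
301 + (670−593)·(500−301)/(708−593) = 301 + 77·199/115 ≈ 434.24, so AQI = 434.
Site B: 506 lies in 503–592, so I_lo=201, I_hi=300, C_lo=503, C_hi=592.
(300−201)/(592−503) × (506−503) + 201 = 99/89 × 3 + 201 ≈ 204.34 → 204.
AQIs: Site D=247, Site G=16, Site K=490, Site J=434, Site B=204. Sum = 247 + 16 + 490 + 434 + 204 = 1391.

1391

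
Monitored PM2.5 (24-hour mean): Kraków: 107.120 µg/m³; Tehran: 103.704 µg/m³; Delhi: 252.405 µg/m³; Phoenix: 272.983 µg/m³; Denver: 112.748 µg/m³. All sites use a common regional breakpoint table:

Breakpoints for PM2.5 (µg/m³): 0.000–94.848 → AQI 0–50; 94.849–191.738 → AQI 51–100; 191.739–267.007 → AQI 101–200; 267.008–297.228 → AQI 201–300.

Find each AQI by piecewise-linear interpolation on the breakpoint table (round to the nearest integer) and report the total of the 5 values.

574

Kraków: row 94.849–191.738 (AQI 51–100). (100−51)·(107.120−94.849)/(191.738−94.849) + 51 = 49·12.271/96.889 + 51 ≈ 57.21 → 57.
Tehran: 103.704 ∈ [94.849, 191.738] ↔ index [51, 100].
51 + (103.704−94.849)·(100−51)/(191.738−94.849) = 51 + 8.855·49/96.889 ≈ 55.48, so AQI = 55.
Delhi: 252.405 ∈ [191.739, 267.007] ↔ index [101, 200].
101 + (252.405−191.739)·(200−101)/(267.007−191.739) = 101 + 60.666·99/75.268 ≈ 180.79, so AQI = 181.
Phoenix 272.983: bracket 267.008–297.228 → index 201–300; slope 99/30.220, offset 5.975.
AQI = 201 + 99/30.220·5.975 ≈ 220.57 ⇒ 221.
Denver: row 94.849–191.738 (AQI 51–100). (100−51)·(112.748−94.849)/(191.738−94.849) + 51 = 49·17.899/96.889 + 51 ≈ 60.05 → 60.
AQIs: Kraków=57, Tehran=55, Delhi=181, Phoenix=221, Denver=60. Sum = 57 + 55 + 181 + 221 + 60 = 574.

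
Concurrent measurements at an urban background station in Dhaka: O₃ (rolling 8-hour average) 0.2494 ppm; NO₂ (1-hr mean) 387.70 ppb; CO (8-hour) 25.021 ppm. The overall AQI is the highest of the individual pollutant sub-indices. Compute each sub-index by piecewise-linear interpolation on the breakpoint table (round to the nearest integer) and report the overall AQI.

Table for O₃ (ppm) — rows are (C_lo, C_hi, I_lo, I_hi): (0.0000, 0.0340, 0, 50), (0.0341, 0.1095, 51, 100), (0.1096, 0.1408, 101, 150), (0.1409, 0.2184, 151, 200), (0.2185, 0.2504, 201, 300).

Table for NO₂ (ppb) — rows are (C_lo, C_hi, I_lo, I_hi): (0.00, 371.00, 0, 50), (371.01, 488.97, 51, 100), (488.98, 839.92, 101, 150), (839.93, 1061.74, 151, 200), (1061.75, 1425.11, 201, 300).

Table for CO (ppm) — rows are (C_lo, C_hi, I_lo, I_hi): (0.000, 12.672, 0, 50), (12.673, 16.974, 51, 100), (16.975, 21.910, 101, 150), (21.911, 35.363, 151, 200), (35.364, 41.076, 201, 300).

297

O₃: row 0.2185–0.2504 (AQI 201–300). (300−201)·(0.2494−0.2185)/(0.2504−0.2185) + 201 = 99·0.0309/0.0319 + 201 ≈ 296.90 → 297.
NO₂: 387.70 ∈ [371.01, 488.97] ↔ index [51, 100].
51 + (387.70−371.01)·(100−51)/(488.97−371.01) = 51 + 16.69·49/117.96 ≈ 57.93, so AQI = 58.
CO: 25.021 lies in 21.911–35.363, so I_lo=151, I_hi=200, C_lo=21.911, C_hi=35.363.
(200−151)/(35.363−21.911) × (25.021−21.911) + 151 = 49/13.452 × 3.110 + 151 ≈ 162.33 → 162.
Sub-indices: O₃→297, NO₂→58, CO→162. Overall AQI = max = 297; dominant pollutant is O₃.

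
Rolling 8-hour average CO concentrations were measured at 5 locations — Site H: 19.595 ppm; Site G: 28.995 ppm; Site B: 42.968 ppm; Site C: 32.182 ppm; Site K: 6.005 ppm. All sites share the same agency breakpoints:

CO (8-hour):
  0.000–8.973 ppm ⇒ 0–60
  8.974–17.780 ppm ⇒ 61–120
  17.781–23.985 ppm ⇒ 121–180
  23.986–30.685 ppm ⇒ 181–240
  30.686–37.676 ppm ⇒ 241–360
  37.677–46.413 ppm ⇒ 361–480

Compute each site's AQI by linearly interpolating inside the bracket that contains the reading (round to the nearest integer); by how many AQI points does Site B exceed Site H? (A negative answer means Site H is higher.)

295

Site H: 19.595 ∈ [17.781, 23.985] ↔ index [121, 180].
121 + (19.595−17.781)·(180−121)/(23.985−17.781) = 121 + 1.814·59/6.204 ≈ 138.25, so AQI = 138.
Site G: 28.995 lies in 23.986–30.685, so I_lo=181, I_hi=240, C_lo=23.986, C_hi=30.685.
(240−181)/(30.685−23.986) × (28.995−23.986) + 181 = 59/6.699 × 5.009 + 181 ≈ 225.12 → 225.
Site B: 42.968 lies in 37.677–46.413, so I_lo=361, I_hi=480, C_lo=37.677, C_hi=46.413.
(480−361)/(46.413−37.677) × (42.968−37.677) + 361 = 119/8.736 × 5.291 + 361 ≈ 433.07 → 433.
Site C: 32.182 lies in 30.686–37.676, so I_lo=241, I_hi=360, C_lo=30.686, C_hi=37.676.
(360−241)/(37.676−30.686) × (32.182−30.686) + 241 = 119/6.990 × 1.496 + 241 ≈ 266.47 → 266.
Site K: 6.005 lies in 0.000–8.973, so I_lo=0, I_hi=60, C_lo=0.000, C_hi=8.973.
(60−0)/(8.973−0.000) × (6.005−0.000) + 0 = 60/8.973 × 6.005 + 0 ≈ 40.15 → 40.
AQIs: Site H=138, Site G=225, Site B=433, Site C=266, Site K=40. Site B (433) − Site H (138) = 295.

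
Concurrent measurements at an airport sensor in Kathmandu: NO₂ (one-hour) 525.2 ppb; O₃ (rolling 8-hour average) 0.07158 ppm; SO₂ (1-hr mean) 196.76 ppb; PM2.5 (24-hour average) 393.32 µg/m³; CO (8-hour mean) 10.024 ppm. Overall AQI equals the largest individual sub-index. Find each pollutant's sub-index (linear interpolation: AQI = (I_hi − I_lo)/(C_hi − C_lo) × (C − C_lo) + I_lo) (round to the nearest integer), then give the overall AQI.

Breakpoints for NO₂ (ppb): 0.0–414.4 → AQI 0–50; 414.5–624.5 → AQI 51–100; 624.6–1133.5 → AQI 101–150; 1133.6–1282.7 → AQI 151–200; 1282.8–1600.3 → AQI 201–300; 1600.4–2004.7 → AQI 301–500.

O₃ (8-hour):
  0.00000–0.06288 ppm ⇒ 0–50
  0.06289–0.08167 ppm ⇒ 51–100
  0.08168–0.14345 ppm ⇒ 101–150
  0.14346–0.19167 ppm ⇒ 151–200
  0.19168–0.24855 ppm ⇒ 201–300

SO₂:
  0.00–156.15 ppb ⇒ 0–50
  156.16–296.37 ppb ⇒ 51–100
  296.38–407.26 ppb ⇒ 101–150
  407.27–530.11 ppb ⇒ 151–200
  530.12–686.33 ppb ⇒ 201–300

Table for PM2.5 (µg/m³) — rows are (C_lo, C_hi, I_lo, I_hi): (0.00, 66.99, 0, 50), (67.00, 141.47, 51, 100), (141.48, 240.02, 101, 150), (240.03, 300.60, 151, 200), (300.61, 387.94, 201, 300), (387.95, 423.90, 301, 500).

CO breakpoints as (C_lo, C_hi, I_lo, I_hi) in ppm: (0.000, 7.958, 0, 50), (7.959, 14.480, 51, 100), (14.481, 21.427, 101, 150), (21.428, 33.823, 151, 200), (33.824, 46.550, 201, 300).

331

NO₂: row 414.5–624.5 (AQI 51–100). (100−51)·(525.2−414.5)/(624.5−414.5) + 51 = 49·110.7/210.0 + 51 ≈ 76.83 → 77.
O₃: 0.07158 ∈ [0.06289, 0.08167] ↔ index [51, 100].
51 + (0.07158−0.06289)·(100−51)/(0.08167−0.06289) = 51 + 0.00869·49/0.01878 ≈ 73.67, so AQI = 74.
SO₂: 196.76 ∈ [156.16, 296.37] ↔ index [51, 100].
51 + (196.76−156.16)·(100−51)/(296.37−156.16) = 51 + 40.60·49/140.21 ≈ 65.19, so AQI = 65.
PM2.5: 393.32 ∈ [387.95, 423.90] ↔ index [301, 500].
301 + (393.32−387.95)·(500−301)/(423.90−387.95) = 301 + 5.37·199/35.95 ≈ 330.73, so AQI = 331.
CO: 10.024 lies in 7.959–14.480, so I_lo=51, I_hi=100, C_lo=7.959, C_hi=14.480.
(100−51)/(14.480−7.959) × (10.024−7.959) + 51 = 49/6.521 × 2.065 + 51 ≈ 66.52 → 67.
Sub-indices: NO₂→77, O₃→74, SO₂→65, PM2.5→331, CO→67. Overall AQI = max = 331; dominant pollutant is PM2.5.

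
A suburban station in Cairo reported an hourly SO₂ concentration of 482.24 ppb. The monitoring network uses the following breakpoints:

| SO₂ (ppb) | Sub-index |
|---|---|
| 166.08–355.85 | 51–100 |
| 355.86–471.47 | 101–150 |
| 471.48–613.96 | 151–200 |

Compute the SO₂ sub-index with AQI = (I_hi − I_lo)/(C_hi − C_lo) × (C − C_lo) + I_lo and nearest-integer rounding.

SO₂: 482.24 lies in 471.48–613.96, so I_lo=151, I_hi=200, C_lo=471.48, C_hi=613.96.
(200−151)/(613.96−471.48) × (482.24−471.48) + 151 = 49/142.48 × 10.76 + 151 ≈ 154.70 → 155.

155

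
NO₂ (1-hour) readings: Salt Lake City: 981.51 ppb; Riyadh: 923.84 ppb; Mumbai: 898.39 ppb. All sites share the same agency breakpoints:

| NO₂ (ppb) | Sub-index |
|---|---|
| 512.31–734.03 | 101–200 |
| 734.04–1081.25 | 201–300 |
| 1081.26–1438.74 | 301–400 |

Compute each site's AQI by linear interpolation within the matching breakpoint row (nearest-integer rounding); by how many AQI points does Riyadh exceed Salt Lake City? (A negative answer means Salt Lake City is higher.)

-17

Salt Lake City 981.51: bracket 734.04–1081.25 → index 201–300; slope 99/347.21, offset 247.47.
AQI = 201 + 99/347.21·247.47 ≈ 271.56 ⇒ 272.
Riyadh: row 734.04–1081.25 (AQI 201–300). (300−201)·(923.84−734.04)/(1081.25−734.04) + 201 = 99·189.80/347.21 + 201 ≈ 255.12 → 255.
Mumbai: row 734.04–1081.25 (AQI 201–300). (300−201)·(898.39−734.04)/(1081.25−734.04) + 201 = 99·164.35/347.21 + 201 ≈ 247.86 → 248.
AQIs: Salt Lake City=272, Riyadh=255, Mumbai=248. Riyadh (255) − Salt Lake City (272) = -17.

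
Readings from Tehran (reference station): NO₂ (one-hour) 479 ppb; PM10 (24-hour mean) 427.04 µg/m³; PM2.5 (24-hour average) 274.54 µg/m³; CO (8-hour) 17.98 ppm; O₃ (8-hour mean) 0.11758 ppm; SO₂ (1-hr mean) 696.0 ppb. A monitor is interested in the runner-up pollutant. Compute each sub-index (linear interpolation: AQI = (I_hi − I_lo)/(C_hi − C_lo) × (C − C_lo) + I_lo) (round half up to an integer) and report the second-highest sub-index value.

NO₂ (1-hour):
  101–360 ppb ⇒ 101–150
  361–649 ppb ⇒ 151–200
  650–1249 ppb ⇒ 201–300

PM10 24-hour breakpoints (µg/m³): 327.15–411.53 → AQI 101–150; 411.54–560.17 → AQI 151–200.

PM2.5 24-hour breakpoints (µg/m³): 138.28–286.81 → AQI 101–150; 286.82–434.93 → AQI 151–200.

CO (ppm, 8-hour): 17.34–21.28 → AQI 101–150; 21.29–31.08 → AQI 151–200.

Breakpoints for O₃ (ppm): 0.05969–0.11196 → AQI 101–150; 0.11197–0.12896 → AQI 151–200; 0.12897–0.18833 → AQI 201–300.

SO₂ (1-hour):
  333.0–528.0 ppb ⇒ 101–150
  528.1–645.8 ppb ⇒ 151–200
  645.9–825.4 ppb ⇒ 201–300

NO₂: row 361–649 (AQI 151–200). (200−151)·(479−361)/(649−361) + 151 = 49·118/288 + 151 ≈ 171.08 → 171.
PM10: 427.04 lies in 411.54–560.17, so I_lo=151, I_hi=200, C_lo=411.54, C_hi=560.17.
(200−151)/(560.17−411.54) × (427.04−411.54) + 151 = 49/148.63 × 15.50 + 151 ≈ 156.11 → 156.
PM2.5: 274.54 lies in 138.28–286.81, so I_lo=101, I_hi=150, C_lo=138.28, C_hi=286.81.
(150−101)/(286.81−138.28) × (274.54−138.28) + 101 = 49/148.53 × 136.26 + 101 ≈ 145.95 → 146.
CO 17.98: bracket 17.34–21.28 → index 101–150; slope 49/3.94, offset 0.64.
AQI = 101 + 49/3.94·0.64 ≈ 108.96 ⇒ 109.
O₃: 0.11758 lies in 0.11197–0.12896, so I_lo=151, I_hi=200, C_lo=0.11197, C_hi=0.12896.
(200−151)/(0.12896−0.11197) × (0.11758−0.11197) + 151 = 49/0.01699 × 0.00561 + 151 ≈ 167.18 → 167.
SO₂: 696.0 lies in 645.9–825.4, so I_lo=201, I_hi=300, C_lo=645.9, C_hi=825.4.
(300−201)/(825.4−645.9) × (696.0−645.9) + 201 = 99/179.5 × 50.1 + 201 ≈ 228.63 → 229.
Sub-indices: NO₂→171, PM10→156, PM2.5→146, CO→109, O₃→167, SO₂→229. Ranked high→low: 229, 171, 167, 156, 146, 109. Second-highest sub-index = 171.

171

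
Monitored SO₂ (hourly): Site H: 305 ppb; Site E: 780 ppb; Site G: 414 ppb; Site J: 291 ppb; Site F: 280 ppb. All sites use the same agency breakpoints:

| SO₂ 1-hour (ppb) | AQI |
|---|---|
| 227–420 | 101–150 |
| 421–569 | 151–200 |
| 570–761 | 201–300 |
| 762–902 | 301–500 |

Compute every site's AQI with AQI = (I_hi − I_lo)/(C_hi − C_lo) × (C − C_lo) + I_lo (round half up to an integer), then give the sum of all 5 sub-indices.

Site H: 305 ∈ [227, 420] ↔ index [101, 150].
101 + (305−227)·(150−101)/(420−227) = 101 + 78·49/193 ≈ 120.80, so AQI = 121.
Site E: 780 ∈ [762, 902] ↔ index [301, 500].
301 + (780−762)·(500−301)/(902−762) = 301 + 18·199/140 ≈ 326.59, so AQI = 327.
Site G: 414 lies in 227–420, so I_lo=101, I_hi=150, C_lo=227, C_hi=420.
(150−101)/(420−227) × (414−227) + 101 = 49/193 × 187 + 101 ≈ 148.48 → 148.
Site J: 291 ∈ [227, 420] ↔ index [101, 150].
101 + (291−227)·(150−101)/(420−227) = 101 + 64·49/193 ≈ 117.25, so AQI = 117.
Site F: 280 lies in 227–420, so I_lo=101, I_hi=150, C_lo=227, C_hi=420.
(150−101)/(420−227) × (280−227) + 101 = 49/193 × 53 + 101 ≈ 114.46 → 114.
AQIs: Site H=121, Site E=327, Site G=148, Site J=117, Site F=114. Sum = 121 + 327 + 148 + 117 + 114 = 827.

827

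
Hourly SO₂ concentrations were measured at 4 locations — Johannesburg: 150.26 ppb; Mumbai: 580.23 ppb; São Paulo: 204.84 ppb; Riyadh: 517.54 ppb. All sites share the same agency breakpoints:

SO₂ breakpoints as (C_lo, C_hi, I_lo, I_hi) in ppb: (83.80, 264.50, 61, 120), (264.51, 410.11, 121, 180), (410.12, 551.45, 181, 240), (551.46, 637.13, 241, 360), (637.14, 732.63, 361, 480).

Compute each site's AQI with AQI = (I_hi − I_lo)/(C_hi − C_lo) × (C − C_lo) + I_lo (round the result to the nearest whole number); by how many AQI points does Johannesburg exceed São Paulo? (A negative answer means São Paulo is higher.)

Johannesburg: row 83.80–264.50 (AQI 61–120). (120−61)·(150.26−83.80)/(264.50−83.80) + 61 = 59·66.46/180.70 + 61 ≈ 82.70 → 83.
Mumbai: 580.23 lies in 551.46–637.13, so I_lo=241, I_hi=360, C_lo=551.46, C_hi=637.13.
(360−241)/(637.13−551.46) × (580.23−551.46) + 241 = 119/85.67 × 28.77 + 241 ≈ 280.96 → 281.
São Paulo: 204.84 lies in 83.80–264.50, so I_lo=61, I_hi=120, C_lo=83.80, C_hi=264.50.
(120−61)/(264.50−83.80) × (204.84−83.80) + 61 = 59/180.70 × 121.04 + 61 ≈ 100.52 → 101.
Riyadh: row 410.12–551.45 (AQI 181–240). (240−181)·(517.54−410.12)/(551.45−410.12) + 181 = 59·107.42/141.33 + 181 ≈ 225.84 → 226.
AQIs: Johannesburg=83, Mumbai=281, São Paulo=101, Riyadh=226. Johannesburg (83) − São Paulo (101) = -18.

-18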